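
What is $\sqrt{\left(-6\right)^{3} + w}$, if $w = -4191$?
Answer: $i \sqrt{4407} \approx 66.385 i$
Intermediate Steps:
$\sqrt{\left(-6\right)^{3} + w} = \sqrt{\left(-6\right)^{3} - 4191} = \sqrt{-216 - 4191} = \sqrt{-4407} = i \sqrt{4407}$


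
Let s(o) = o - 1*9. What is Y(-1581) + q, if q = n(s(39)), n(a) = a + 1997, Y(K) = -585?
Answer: 1442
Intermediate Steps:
s(o) = -9 + o (s(o) = o - 9 = -9 + o)
n(a) = 1997 + a
q = 2027 (q = 1997 + (-9 + 39) = 1997 + 30 = 2027)
Y(-1581) + q = -585 + 2027 = 1442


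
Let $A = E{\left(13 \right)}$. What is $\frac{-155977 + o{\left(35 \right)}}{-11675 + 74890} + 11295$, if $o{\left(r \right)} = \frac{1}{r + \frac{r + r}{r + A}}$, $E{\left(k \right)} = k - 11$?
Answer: $\frac{974415416557}{86288475} \approx 11293.0$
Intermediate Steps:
$E{\left(k \right)} = -11 + k$
$A = 2$ ($A = -11 + 13 = 2$)
$o{\left(r \right)} = \frac{1}{r + \frac{2 r}{2 + r}}$ ($o{\left(r \right)} = \frac{1}{r + \frac{r + r}{r + 2}} = \frac{1}{r + \frac{2 r}{2 + r}}$)
$\frac{-155977 + o{\left(35 \right)}}{-11675 + 74890} + 11295 = \frac{-155977 + \frac{2 + 35}{35 \left(4 + 35\right)}}{-11675 + 74890} + 11295 = \frac{-155977 + \frac{1}{35} \cdot \frac{1}{39} \cdot 37}{63215} + 11295 = \left(-155977 + \frac{1}{35} \cdot \frac{1}{39} \cdot 37\right) \frac{1}{63215} + 11295 = \left(-155977 + \frac{37}{1365}\right) \frac{1}{63215} + 11295 = \left(- \frac{212908568}{1365}\right) \frac{1}{63215} + 11295 = - \frac{212908568}{86288475} + 11295 = \frac{974415416557}{86288475}$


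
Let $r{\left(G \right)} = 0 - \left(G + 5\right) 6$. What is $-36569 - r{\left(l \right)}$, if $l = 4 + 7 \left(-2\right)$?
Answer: $-36599$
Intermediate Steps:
$l = -10$ ($l = 4 - 14 = -10$)
$r{\left(G \right)} = -30 - 6 G$ ($r{\left(G \right)} = 0 - \left(5 + G\right) 6 = 0 - \left(30 + 6 G\right) = -30 - 6 G$)
$-36569 - r{\left(l \right)} = -36569 - \left(-30 - -60\right) = -36569 - \left(-30 + 60\right) = -36569 - 30 = -36599$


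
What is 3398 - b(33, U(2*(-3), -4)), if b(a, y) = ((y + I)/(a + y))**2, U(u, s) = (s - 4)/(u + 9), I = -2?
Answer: 574258/169 ≈ 3398.0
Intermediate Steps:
U(u, s) = (-4 + s)/(9 + u)
b(a, y) = (-2 + y)**2/(a + y)**2 (b(a, y) = ((y - 2)/(a + y))**2 = ((-2 + y)/(a + y))**2 = (-2 + y)**2/(a + y)**2)
3398 - b(33, U(2*(-3), -4)) = 3398 - (-2 + (-4 - 4)/(9 + 2*(-3)))**2/(33 + (-4 - 4)/(9 + 2*(-3)))**2 = 3398 - (-2 - 8/(9 - 6))**2/(33 - 8/(9 - 6))**2 = 3398 - (-2 - 8/3)**2/(33 - 8/3)**2 = 3398 - (-14/3)**2/(91/3)**2 = 3398 - 196*9/(9*8281) = 3398 - 1*4/169 = 3398 - 4/169 = 574258/169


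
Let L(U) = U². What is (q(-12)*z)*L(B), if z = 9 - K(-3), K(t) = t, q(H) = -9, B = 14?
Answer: -21168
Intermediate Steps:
z = 12 (z = 9 - 1*(-3) = 9 + 3 = 12)
(q(-12)*z)*L(B) = -9*12*14² = -108*196 = -21168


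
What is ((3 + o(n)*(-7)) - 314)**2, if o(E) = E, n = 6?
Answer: 124609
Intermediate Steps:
((3 + o(n)*(-7)) - 314)**2 = ((3 + 6*(-7)) - 314)**2 = ((3 - 42) - 314)**2 = (-39 - 314)**2 = (-353)**2 = 124609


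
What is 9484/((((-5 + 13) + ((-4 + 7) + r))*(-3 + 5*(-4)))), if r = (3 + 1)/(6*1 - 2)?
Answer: -2371/69 ≈ -34.362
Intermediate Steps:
r = 1 (r = 4/(6 - 2) = 4/4 = 4*(¼) = 1)
9484/((((-5 + 13) + ((-4 + 7) + r))*(-3 + 5*(-4)))) = 9484/((((-5 + 13) + ((-4 + 7) + 1))*(-3 + 5*(-4)))) = 9484/(((8 + (3 + 1))*(-3 - 20))) = 9484/(((8 + 4)*(-23))) = 9484/((12*(-23))) = 9484/(-276) = 9484*(-1/276) = -2371/69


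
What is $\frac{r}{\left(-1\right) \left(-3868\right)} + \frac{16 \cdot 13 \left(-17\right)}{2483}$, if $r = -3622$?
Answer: $- \frac{871949}{369394} \approx -2.3605$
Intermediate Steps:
$\frac{r}{\left(-1\right) \left(-3868\right)} + \frac{16 \cdot 13 \left(-17\right)}{2483} = - \frac{3622}{\left(-1\right) \left(-3868\right)} + \frac{16 \cdot 13 \left(-17\right)}{2483} = - \frac{3622}{3868} + 208 \left(-17\right) \frac{1}{2483} = \left(-3622\right) \frac{1}{3868} - \frac{272}{191} = - \frac{1811}{1934} - \frac{272}{191} = - \frac{871949}{369394}$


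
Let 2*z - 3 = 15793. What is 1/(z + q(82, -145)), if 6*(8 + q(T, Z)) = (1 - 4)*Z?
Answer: 2/15925 ≈ 0.00012559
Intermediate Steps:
z = 7898 (z = 3/2 + (½)*15793 = 3/2 + 15793/2 = 7898)
q(T, Z) = -8 - Z/2 (q(T, Z) = -8 + ((1 - 4)*Z)/6 = -8 + (-3*Z)/6 = -8 - Z/2)
1/(z + q(82, -145)) = 1/(7898 + (-8 - ½*(-145))) = 1/(7898 + (-8 + 145/2)) = 1/(7898 + 129/2) = 1/(15925/2) = 2/15925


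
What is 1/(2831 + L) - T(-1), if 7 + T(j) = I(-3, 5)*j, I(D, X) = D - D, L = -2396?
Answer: 3046/435 ≈ 7.0023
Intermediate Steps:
I(D, X) = 0
T(j) = -7 (T(j) = -7 + 0*j = -7 + 0 = -7)
1/(2831 + L) - T(-1) = 1/(2831 - 2396) - 1*(-7) = 1/435 + 7 = 3046/435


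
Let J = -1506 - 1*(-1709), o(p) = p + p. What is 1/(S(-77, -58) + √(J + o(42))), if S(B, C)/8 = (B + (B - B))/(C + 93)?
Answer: -440/569 - 25*√287/569 ≈ -1.5176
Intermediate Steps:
o(p) = 2*p
J = 203 (J = -1506 + 1709 = 203)
S(B, C) = 8*B/(93 + C) (S(B, C) = 8*((B + (B - B))/(C + 93)) = 8*((B + 0)/(93 + C)) = 8*(B/(93 + C)) = 8*B/(93 + C))
1/(S(-77, -58) + √(J + o(42))) = 1/(8*(-77)/(93 - 58) + √(203 + 2*42)) = 1/(8*(-77)/35 + √(203 + 84)) = 1/(8*(-77)*(1/35) + √287) = 1/(-88/5 + √287)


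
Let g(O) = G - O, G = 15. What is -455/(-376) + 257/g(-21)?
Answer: 28253/3384 ≈ 8.3490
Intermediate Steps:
g(O) = 15 - O
-455/(-376) + 257/g(-21) = -455/(-376) + 257/(15 - 1*(-21)) = -455*(-1/376) + 257/(15 + 21) = 455/376 + 257/36 = 28253/3384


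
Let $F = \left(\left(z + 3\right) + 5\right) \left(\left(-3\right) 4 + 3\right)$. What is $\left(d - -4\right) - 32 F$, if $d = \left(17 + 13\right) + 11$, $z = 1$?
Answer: $2637$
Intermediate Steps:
$d = 41$ ($d = 30 + 11 = 41$)
$F = -81$ ($F = \left(\left(1 + 3\right) + 5\right) \left(\left(-3\right) 4 + 3\right) = \left(4 + 5\right) \left(-12 + 3\right) = 9 \left(-9\right) = -81$)
$\left(d - -4\right) - 32 F = \left(41 - -4\right) - -2592 = \left(41 + 4\right) + 2592 = 45 + 2592 = 2637$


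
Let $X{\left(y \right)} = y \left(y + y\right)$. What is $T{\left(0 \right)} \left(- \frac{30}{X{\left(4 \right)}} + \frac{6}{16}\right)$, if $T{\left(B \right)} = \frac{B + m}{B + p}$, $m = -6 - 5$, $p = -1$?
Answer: $- \frac{99}{16} \approx -6.1875$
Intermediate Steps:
$X{\left(y \right)} = 2 y^{2}$ ($X{\left(y \right)} = y 2 y = 2 y^{2}$)
$m = -11$ ($m = -6 - 5 = -11$)
$T{\left(B \right)} = \frac{-11 + B}{-1 + B}$ ($T{\left(B \right)} = \frac{B - 11}{B - 1} = \frac{-11 + B}{-1 + B}$)
$T{\left(0 \right)} \left(- \frac{30}{X{\left(4 \right)}} + \frac{6}{16}\right) = \frac{-11 + 0}{-1 + 0} \left(- \frac{30}{2 \cdot 4^{2}} + \frac{6}{16}\right) = \frac{1}{-1} \left(-11\right) \left(- \frac{30}{2 \cdot 16} + 6 \cdot \frac{1}{16}\right) = \left(-1\right) \left(-11\right) \left(- \frac{30}{32} + \frac{3}{8}\right) = 11 \left(\left(-30\right) \frac{1}{32} + \frac{3}{8}\right) = 11 \left(- \frac{15}{16} + \frac{3}{8}\right) = 11 \left(- \frac{9}{16}\right) = - \frac{99}{16}$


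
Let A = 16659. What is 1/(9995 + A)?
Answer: 1/26654 ≈ 3.7518e-5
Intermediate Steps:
1/(9995 + A) = 1/(9995 + 16659) = 1/26654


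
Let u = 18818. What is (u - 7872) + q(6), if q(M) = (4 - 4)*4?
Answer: 10946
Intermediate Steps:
q(M) = 0 (q(M) = 0*4 = 0)
(u - 7872) + q(6) = (18818 - 7872) + 0 = 10946 + 0 = 10946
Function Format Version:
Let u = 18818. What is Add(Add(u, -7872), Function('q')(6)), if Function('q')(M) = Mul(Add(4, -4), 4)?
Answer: 10946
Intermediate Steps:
Function('q')(M) = 0 (Function('q')(M) = Mul(0, 4) = 0)
Add(Add(u, -7872), Function('q')(6)) = Add(Add(18818, -7872), 0) = Add(10946, 0) = 10946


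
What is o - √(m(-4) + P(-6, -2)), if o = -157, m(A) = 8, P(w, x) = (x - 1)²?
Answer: -157 - √17 ≈ -161.12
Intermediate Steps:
P(w, x) = (-1 + x)²
o - √(m(-4) + P(-6, -2)) = -157 - √(8 + (-1 - 2)²) = -157 - √(8 + (-3)²) = -157 - √(8 + 9) = -157 - √17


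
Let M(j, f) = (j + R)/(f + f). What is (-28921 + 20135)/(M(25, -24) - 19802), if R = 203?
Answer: 35144/79227 ≈ 0.44359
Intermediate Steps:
M(j, f) = (203 + j)/(2*f) (M(j, f) = (j + 203)/(f + f) = (203 + j)/((2*f)) = (203 + j)*(1/(2*f)) = (203 + j)/(2*f))
(-28921 + 20135)/(M(25, -24) - 19802) = (-28921 + 20135)/((1/2)*(203 + 25)/(-24) - 19802) = -8786/((1/2)*(-1/24)*228 - 19802) = -8786/(-19/4 - 19802) = -8786/(-79227/4) = -8786*(-4/79227) = 35144/79227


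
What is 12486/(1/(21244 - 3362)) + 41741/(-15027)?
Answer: 3355148153863/15027 ≈ 2.2327e+8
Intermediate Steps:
12486/(1/(21244 - 3362)) + 41741/(-15027) = 12486/(1/17882) + 41741*(-1/15027) = 12486/(1/17882) - 41741/15027 = 12486*17882 - 41741/15027 = 223274652 - 41741/15027 = 3355148153863/15027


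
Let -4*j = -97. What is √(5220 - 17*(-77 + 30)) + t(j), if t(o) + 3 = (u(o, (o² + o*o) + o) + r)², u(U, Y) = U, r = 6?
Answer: 14593/16 + √6019 ≈ 989.64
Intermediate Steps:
j = 97/4 (j = -¼*(-97) = 97/4 ≈ 24.250)
t(o) = -3 + (6 + o)² (t(o) = -3 + (o + 6)² = -3 + (6 + o)²)
√(5220 - 17*(-77 + 30)) + t(j) = √(5220 - 17*(-77 + 30)) + (-3 + (6 + 97/4)²) = √(5220 - 17*(-47)) + (-3 + (121/4)²) = √(5220 + 799) + (-3 + 14641/16) = √6019 + 14593/16 = 14593/16 + √6019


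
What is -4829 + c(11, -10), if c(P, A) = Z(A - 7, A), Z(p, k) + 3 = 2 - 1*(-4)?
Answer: -4826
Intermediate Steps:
Z(p, k) = 3 (Z(p, k) = -3 + (2 - 1*(-4)) = -3 + (2 + 4) = -3 + 6 = 3)
c(P, A) = 3
-4829 + c(11, -10) = -4829 + 3 = -4826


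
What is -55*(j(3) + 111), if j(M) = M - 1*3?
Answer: -6105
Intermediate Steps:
j(M) = -3 + M (j(M) = M - 3 = -3 + M)
-55*(j(3) + 111) = -55*((-3 + 3) + 111) = -55*(0 + 111) = -55*111 = -6105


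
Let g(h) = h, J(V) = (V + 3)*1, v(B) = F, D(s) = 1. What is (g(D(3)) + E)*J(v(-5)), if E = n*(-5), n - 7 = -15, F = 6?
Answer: 369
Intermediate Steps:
v(B) = 6
n = -8 (n = 7 - 15 = -8)
E = 40 (E = -8*(-5) = 40)
J(V) = 3 + V (J(V) = (3 + V)*1 = 3 + V)
(g(D(3)) + E)*J(v(-5)) = (1 + 40)*(3 + 6) = 41*9 = 369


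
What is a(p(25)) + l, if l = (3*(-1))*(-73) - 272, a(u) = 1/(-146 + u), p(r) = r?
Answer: -6414/121 ≈ -53.008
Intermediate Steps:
l = -53 (l = -3*(-73) - 272 = 219 - 272 = -53)
a(p(25)) + l = 1/(-146 + 25) - 53 = 1/(-121) - 53 = -1/121 - 53 = -6414/121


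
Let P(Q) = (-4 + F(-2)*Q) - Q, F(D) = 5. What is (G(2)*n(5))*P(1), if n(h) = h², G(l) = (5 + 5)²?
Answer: 0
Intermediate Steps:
G(l) = 100 (G(l) = 10² = 100)
P(Q) = -4 + 4*Q (P(Q) = (-4 + 5*Q) - Q = -4 + 4*Q)
(G(2)*n(5))*P(1) = (100*5²)*(-4 + 4*1) = (100*25)*(-4 + 4) = 2500*0 = 0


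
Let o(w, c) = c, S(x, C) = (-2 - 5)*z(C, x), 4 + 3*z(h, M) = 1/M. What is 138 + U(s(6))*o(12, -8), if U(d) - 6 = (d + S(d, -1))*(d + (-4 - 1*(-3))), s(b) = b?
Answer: -4570/9 ≈ -507.78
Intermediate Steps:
z(h, M) = -4/3 + 1/(3*M)
S(x, C) = -7*(1 - 4*x)/(3*x) (S(x, C) = (-2 - 5)*((1 - 4*x)/(3*x)) = -7*(1 - 4*x)/(3*x))
U(d) = 6 + (-1 + d)*(d + 7*(-1 + 4*d)/(3*d)) (U(d) = 6 + (d + 7*(-1 + 4*d)/(3*d))*(d + (-4 - 1*(-3))) = 6 + (d + 7*(-1 + 4*d)/(3*d))*(d + (-4 + 3)) = 6 + (d + 7*(-1 + 4*d)/(3*d))*(d - 1) = 6 + (d + 7*(-1 + 4*d)/(3*d))*(-1 + d) = 6 + (-1 + d)*(d + 7*(-1 + 4*d)/(3*d)))
138 + U(s(6))*o(12, -8) = 138 + (-17/3 + 6**2 + (7/3)/6 + (25/3)*6)*(-8) = 138 + (-17/3 + 36 + (7/3)*(1/6) + 50)*(-8) = 138 + (-17/3 + 36 + 7/18 + 50)*(-8) = 138 + (1453/18)*(-8) = 138 - 5812/9 = -4570/9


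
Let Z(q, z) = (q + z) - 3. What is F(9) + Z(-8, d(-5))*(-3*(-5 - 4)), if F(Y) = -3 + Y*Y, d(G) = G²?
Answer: 456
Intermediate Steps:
Z(q, z) = -3 + q + z
F(Y) = -3 + Y²
F(9) + Z(-8, d(-5))*(-3*(-5 - 4)) = (-3 + 9²) + (-3 - 8 + (-5)²)*(-3*(-5 - 4)) = (-3 + 81) + (-3 - 8 + 25)*(-3*(-9)) = 78 + 14*27 = 78 + 378 = 456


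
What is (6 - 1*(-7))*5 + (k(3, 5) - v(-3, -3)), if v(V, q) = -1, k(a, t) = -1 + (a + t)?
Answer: 73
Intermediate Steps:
k(a, t) = -1 + a + t
(6 - 1*(-7))*5 + (k(3, 5) - v(-3, -3)) = (6 - 1*(-7))*5 + ((-1 + 3 + 5) - 1*(-1)) = (6 + 7)*5 + (7 + 1) = 13*5 + 8 = 65 + 8 = 73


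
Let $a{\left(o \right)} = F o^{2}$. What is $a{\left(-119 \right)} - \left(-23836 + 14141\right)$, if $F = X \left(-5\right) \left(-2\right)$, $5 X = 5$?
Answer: $151305$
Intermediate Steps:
$X = 1$ ($X = \frac{1}{5} \cdot 5 = 1$)
$F = 10$ ($F = 1 \left(-5\right) \left(-2\right) = \left(-5\right) \left(-2\right) = 10$)
$a{\left(o \right)} = 10 o^{2}$
$a{\left(-119 \right)} - \left(-23836 + 14141\right) = 10 \left(-119\right)^{2} - \left(-23836 + 14141\right) = 10 \cdot 14161 - -9695 = 141610 + 9695 = 151305$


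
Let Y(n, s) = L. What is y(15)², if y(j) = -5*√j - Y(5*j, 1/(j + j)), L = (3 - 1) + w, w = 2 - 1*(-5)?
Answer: 456 + 90*√15 ≈ 804.57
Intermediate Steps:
w = 7 (w = 2 + 5 = 7)
L = 9 (L = (3 - 1) + 7 = 2 + 7 = 9)
Y(n, s) = 9
y(j) = -9 - 5*√j (y(j) = -5*√j - 1*9 = -5*√j - 9 = -9 - 5*√j)
y(15)² = (-9 - 5*√15)²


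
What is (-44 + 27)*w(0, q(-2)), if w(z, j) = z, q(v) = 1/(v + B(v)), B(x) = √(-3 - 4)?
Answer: 0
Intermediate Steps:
B(x) = I*√7 (B(x) = √(-7) = I*√7)
q(v) = 1/(v + I*√7)
(-44 + 27)*w(0, q(-2)) = (-44 + 27)*0 = -17*0 = 0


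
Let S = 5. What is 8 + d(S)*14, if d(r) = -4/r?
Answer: -16/5 ≈ -3.2000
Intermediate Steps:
8 + d(S)*14 = 8 - 4/5*14 = 8 - 4*⅕*14 = 8 - ⅘*14 = 8 - 56/5 = -16/5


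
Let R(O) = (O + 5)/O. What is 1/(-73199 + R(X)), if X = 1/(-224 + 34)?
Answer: -1/74148 ≈ -1.3487e-5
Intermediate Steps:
X = -1/190 (X = 1/(-190) = -1/190 ≈ -0.0052632)
R(O) = (5 + O)/O
1/(-73199 + R(X)) = 1/(-73199 + (5 - 1/190)/(-1/190)) = 1/(-73199 - 190*949/190) = 1/(-73199 - 949) = 1/(-74148) = -1/74148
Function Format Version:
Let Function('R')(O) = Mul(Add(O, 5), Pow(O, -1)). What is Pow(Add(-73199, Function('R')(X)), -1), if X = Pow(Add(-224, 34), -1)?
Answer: Rational(-1, 74148) ≈ -1.3487e-5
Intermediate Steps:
X = Rational(-1, 190) (X = Pow(-190, -1) = Rational(-1, 190) ≈ -0.0052632)
Function('R')(O) = Mul(Pow(O, -1), Add(5, O)) (Function('R')(O) = Mul(Add(5, O), Pow(O, -1)) = Mul(Pow(O, -1), Add(5, O)))
Pow(Add(-73199, Function('R')(X)), -1) = Pow(Add(-73199, Mul(Pow(Rational(-1, 190), -1), Add(5, Rational(-1, 190)))), -1) = Pow(Add(-73199, Mul(-190, Rational(949, 190))), -1) = Pow(Add(-73199, -949), -1) = Pow(-74148, -1) = Rational(-1, 74148)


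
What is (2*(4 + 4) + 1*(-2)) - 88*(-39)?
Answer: 3446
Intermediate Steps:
(2*(4 + 4) + 1*(-2)) - 88*(-39) = (2*8 - 2) + 3432 = (16 - 2) + 3432 = 14 + 3432 = 3446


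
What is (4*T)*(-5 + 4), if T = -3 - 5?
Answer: 32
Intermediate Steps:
T = -8
(4*T)*(-5 + 4) = (4*(-8))*(-5 + 4) = -32*(-1) = 32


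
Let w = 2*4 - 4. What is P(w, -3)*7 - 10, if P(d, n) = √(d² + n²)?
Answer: 25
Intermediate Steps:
w = 4 (w = 8 - 4 = 4)
P(w, -3)*7 - 10 = √(4² + (-3)²)*7 - 10 = √(16 + 9)*7 - 10 = √25*7 - 10 = 5*7 - 10 = 35 - 10 = 25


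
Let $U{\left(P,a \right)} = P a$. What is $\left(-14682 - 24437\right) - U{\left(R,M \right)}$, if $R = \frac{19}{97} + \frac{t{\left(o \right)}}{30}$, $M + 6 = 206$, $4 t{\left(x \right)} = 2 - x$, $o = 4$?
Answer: $- \frac{11394059}{291} \approx -39155.0$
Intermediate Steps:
$t{\left(x \right)} = \frac{1}{2} - \frac{x}{4}$ ($t{\left(x \right)} = \frac{2 - x}{4} = \frac{1}{2} - \frac{x}{4}$)
$M = 200$ ($M = -6 + 206 = 200$)
$R = \frac{1043}{5820}$ ($R = \frac{19}{97} + \frac{\frac{1}{2} - 1}{30} = 19 \cdot \frac{1}{97} + \left(\frac{1}{2} - 1\right) \frac{1}{30} = \frac{19}{97} - \frac{1}{60} = \frac{1043}{5820} \approx 0.17921$)
$\left(-14682 - 24437\right) - U{\left(R,M \right)} = \left(-14682 - 24437\right) - \frac{1043}{5820} \cdot 200 = \left(-14682 - 24437\right) - \frac{10430}{291} = -39119 - \frac{10430}{291} = - \frac{11394059}{291}$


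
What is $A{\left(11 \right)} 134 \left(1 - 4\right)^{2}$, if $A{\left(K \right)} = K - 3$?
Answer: $9648$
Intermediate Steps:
$A{\left(K \right)} = -3 + K$ ($A{\left(K \right)} = K - 3 = -3 + K$)
$A{\left(11 \right)} 134 \left(1 - 4\right)^{2} = \left(-3 + 11\right) 134 \left(1 - 4\right)^{2} = 8 \cdot 134 \left(-3\right)^{2} = 1072 \cdot 9 = 9648$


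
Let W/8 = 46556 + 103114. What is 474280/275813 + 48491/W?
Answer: 581258348983/330247453680 ≈ 1.7601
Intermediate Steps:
W = 1197360 (W = 8*(46556 + 103114) = 8*149670 = 1197360)
474280/275813 + 48491/W = 474280/275813 + 48491/1197360 = 581258348983/330247453680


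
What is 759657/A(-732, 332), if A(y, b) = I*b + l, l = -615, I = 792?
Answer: 253219/87443 ≈ 2.8958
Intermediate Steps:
A(y, b) = -615 + 792*b (A(y, b) = 792*b - 615 = -615 + 792*b)
759657/A(-732, 332) = 759657/(-615 + 792*332) = 759657/(-615 + 262944) = 759657/262329 = 759657*(1/262329) = 253219/87443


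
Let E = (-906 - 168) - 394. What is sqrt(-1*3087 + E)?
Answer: I*sqrt(4555) ≈ 67.491*I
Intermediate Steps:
E = -1468 (E = -1074 - 394 = -1468)
sqrt(-1*3087 + E) = sqrt(-1*3087 - 1468) = sqrt(-3087 - 1468) = sqrt(-4555) = I*sqrt(4555)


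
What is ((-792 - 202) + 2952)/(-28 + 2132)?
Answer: 979/1052 ≈ 0.93061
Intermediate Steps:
((-792 - 202) + 2952)/(-28 + 2132) = (-994 + 2952)/2104 = 1958*(1/2104) = 979/1052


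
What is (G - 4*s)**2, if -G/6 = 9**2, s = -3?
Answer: 224676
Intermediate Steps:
G = -486 (G = -6*9**2 = -6*81 = -486)
(G - 4*s)**2 = (-486 - 4*(-3))**2 = (-486 + 12)**2 = (-474)**2 = 224676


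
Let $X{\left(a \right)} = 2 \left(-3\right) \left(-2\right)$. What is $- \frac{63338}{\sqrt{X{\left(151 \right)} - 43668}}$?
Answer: $\frac{31669 i \sqrt{10914}}{10914} \approx 303.14 i$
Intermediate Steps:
$X{\left(a \right)} = 12$ ($X{\left(a \right)} = \left(-6\right) \left(-2\right) = 12$)
$- \frac{63338}{\sqrt{X{\left(151 \right)} - 43668}} = - \frac{63338}{\sqrt{12 - 43668}} = - \frac{63338}{\sqrt{-43656}} = - \frac{63338}{2 i \sqrt{10914}} = - 63338 \left(- \frac{i \sqrt{10914}}{21828}\right) = \frac{31669 i \sqrt{10914}}{10914}$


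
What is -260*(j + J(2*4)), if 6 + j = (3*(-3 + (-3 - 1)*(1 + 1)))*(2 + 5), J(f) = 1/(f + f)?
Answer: 246415/4 ≈ 61604.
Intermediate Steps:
J(f) = 1/(2*f)
j = -237 (j = -6 + (3*(-3 + (-3 - 1)*(1 + 1)))*(2 + 5) = -6 + (3*(-3 - 4*2))*7 = -6 + (3*(-3 - 8))*7 = -6 + (3*(-11))*7 = -6 - 33*7 = -6 - 231 = -237)
-260*(j + J(2*4)) = -260*(-237 + 1/(2*((2*4)))) = -260*(-237 + (½)/8) = -260*(-237 + (½)*(⅛)) = -260*(-237 + 1/16) = -260*(-3791/16) = 246415/4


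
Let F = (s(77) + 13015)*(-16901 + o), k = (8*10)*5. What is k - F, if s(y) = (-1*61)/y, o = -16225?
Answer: 33195396644/77 ≈ 4.3111e+8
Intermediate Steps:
k = 400 (k = 80*5 = 400)
s(y) = -61/y
F = -33195365844/77 (F = (-61/77 + 13015)*(-16901 - 16225) = (-61*1/77 + 13015)*(-33126) = (-61/77 + 13015)*(-33126) = (1002094/77)*(-33126) = -33195365844/77 ≈ -4.3111e+8)
k - F = 400 - 1*(-33195365844/77) = 400 + 33195365844/77 = 33195396644/77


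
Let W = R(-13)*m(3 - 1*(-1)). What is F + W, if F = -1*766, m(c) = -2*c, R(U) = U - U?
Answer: -766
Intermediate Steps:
R(U) = 0
W = 0 (W = 0*(-2*(3 - 1*(-1))) = 0*(-2*(3 + 1)) = 0*(-2*4) = 0*(-8) = 0)
F = -766
F + W = -766 + 0 = -766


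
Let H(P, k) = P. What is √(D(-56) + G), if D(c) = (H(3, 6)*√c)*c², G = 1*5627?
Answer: √(5627 + 18816*I*√14) ≈ 195.26 + 180.28*I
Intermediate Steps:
G = 5627
D(c) = 3*c^(5/2) (D(c) = (3*√c)*c² = 3*c^(5/2))
√(D(-56) + G) = √(3*(-56)^(5/2) + 5627) = √(3*(6272*I*√14) + 5627) = √(18816*I*√14 + 5627) = √(5627 + 18816*I*√14)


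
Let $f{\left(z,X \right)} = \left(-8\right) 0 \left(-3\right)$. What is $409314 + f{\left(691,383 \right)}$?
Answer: $409314$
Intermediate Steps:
$f{\left(z,X \right)} = 0$ ($f{\left(z,X \right)} = 0 \left(-3\right) = 0$)
$409314 + f{\left(691,383 \right)} = 409314 + 0 = 409314$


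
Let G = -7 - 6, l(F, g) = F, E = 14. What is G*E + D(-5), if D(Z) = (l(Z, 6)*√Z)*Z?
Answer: -182 + 25*I*√5 ≈ -182.0 + 55.902*I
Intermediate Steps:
D(Z) = Z^(5/2) (D(Z) = (Z*√Z)*Z = Z^(3/2)*Z = Z^(5/2))
G = -13
G*E + D(-5) = -13*14 + (-5)^(5/2) = -182 + 25*I*√5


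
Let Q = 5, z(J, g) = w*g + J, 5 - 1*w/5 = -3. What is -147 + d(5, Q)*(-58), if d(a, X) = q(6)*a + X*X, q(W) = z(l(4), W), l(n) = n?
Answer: -72357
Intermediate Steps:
w = 40 (w = 25 - 5*(-3) = 25 + 15 = 40)
z(J, g) = J + 40*g (z(J, g) = 40*g + J = J + 40*g)
q(W) = 4 + 40*W
d(a, X) = X² + 244*a (d(a, X) = (4 + 40*6)*a + X*X = (4 + 240)*a + X² = 244*a + X² = X² + 244*a)
-147 + d(5, Q)*(-58) = -147 + (5² + 244*5)*(-58) = -147 + (25 + 1220)*(-58) = -147 + 1245*(-58) = -147 - 72210 = -72357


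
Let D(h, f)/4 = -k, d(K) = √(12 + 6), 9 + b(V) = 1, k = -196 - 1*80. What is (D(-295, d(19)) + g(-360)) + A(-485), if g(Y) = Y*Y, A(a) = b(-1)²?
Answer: 130768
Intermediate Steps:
k = -276 (k = -196 - 80 = -276)
b(V) = -8 (b(V) = -9 + 1 = -8)
A(a) = 64 (A(a) = (-8)² = 64)
d(K) = 3*√2 (d(K) = √18 = 3*√2)
D(h, f) = 1104 (D(h, f) = 4*(-1*(-276)) = 4*276 = 1104)
g(Y) = Y²
(D(-295, d(19)) + g(-360)) + A(-485) = (1104 + (-360)²) + 64 = (1104 + 129600) + 64 = 130704 + 64 = 130768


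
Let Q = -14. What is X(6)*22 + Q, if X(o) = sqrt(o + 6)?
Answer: -14 + 44*sqrt(3) ≈ 62.210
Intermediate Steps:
X(o) = sqrt(6 + o)
X(6)*22 + Q = sqrt(6 + 6)*22 - 14 = sqrt(12)*22 - 14 = (2*sqrt(3))*22 - 14 = 44*sqrt(3) - 14 = -14 + 44*sqrt(3)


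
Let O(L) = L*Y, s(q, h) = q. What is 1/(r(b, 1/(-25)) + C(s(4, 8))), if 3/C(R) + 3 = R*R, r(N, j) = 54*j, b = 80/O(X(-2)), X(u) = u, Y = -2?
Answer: -325/627 ≈ -0.51834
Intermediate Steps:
O(L) = -2*L (O(L) = L*(-2) = -2*L)
b = 20 (b = 80/((-2*(-2))) = 80/4 = 80*(¼) = 20)
C(R) = 3/(-3 + R²) (C(R) = 3/(-3 + R*R) = 3/(-3 + R²))
1/(r(b, 1/(-25)) + C(s(4, 8))) = 1/(54/(-25) + 3/(-3 + 4²)) = 1/(54*(-1/25) + 3/(-3 + 16)) = 1/(-54/25 + 3/13) = 1/(-627/325) = -325/627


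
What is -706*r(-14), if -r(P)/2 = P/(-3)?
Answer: 19768/3 ≈ 6589.3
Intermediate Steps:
r(P) = 2*P/3 (r(P) = -2*P/(-3) = -2*P*(-1)/3 = -(-2)*P/3 = 2*P/3)
-706*r(-14) = -1412*(-14)/3 = -706*(-28/3) = 19768/3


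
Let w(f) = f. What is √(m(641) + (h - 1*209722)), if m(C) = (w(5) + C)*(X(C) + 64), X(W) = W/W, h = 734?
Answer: I*√166998 ≈ 408.65*I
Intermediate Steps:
X(W) = 1
m(C) = 325 + 65*C (m(C) = (5 + C)*(1 + 64) = (5 + C)*65 = 325 + 65*C)
√(m(641) + (h - 1*209722)) = √((325 + 65*641) + (734 - 1*209722)) = √((325 + 41665) + (734 - 209722)) = √(41990 - 208988) = √(-166998) = I*√166998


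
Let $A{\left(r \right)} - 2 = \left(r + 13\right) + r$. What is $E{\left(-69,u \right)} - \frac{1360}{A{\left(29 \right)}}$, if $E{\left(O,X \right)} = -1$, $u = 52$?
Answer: $- \frac{1433}{73} \approx -19.63$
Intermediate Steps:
$A{\left(r \right)} = 15 + 2 r$ ($A{\left(r \right)} = 2 + \left(\left(r + 13\right) + r\right) = 2 + \left(\left(13 + r\right) + r\right) = 2 + \left(13 + 2 r\right) = 15 + 2 r$)
$E{\left(-69,u \right)} - \frac{1360}{A{\left(29 \right)}} = -1 - \frac{1360}{15 + 2 \cdot 29} = -1 - \frac{1360}{15 + 58} = -1 - \frac{1360}{73} = - \frac{1433}{73}$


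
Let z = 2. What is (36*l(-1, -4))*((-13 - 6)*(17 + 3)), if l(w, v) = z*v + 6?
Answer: 27360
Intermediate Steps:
l(w, v) = 6 + 2*v (l(w, v) = 2*v + 6 = 6 + 2*v)
(36*l(-1, -4))*((-13 - 6)*(17 + 3)) = (36*(6 + 2*(-4)))*((-13 - 6)*(17 + 3)) = (36*(6 - 8))*(-19*20) = (36*(-2))*(-380) = -72*(-380) = 27360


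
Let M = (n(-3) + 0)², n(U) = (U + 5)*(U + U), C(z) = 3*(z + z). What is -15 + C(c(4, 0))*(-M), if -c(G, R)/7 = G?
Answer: 24177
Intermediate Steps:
c(G, R) = -7*G
C(z) = 6*z (C(z) = 3*(2*z) = 6*z)
n(U) = 2*U*(5 + U) (n(U) = (5 + U)*(2*U) = 2*U*(5 + U))
M = 144 (M = (2*(-3)*(5 - 3) + 0)² = (2*(-3)*2 + 0)² = (-12 + 0)² = (-12)² = 144)
-15 + C(c(4, 0))*(-M) = -15 + (6*(-7*4))*(-1*144) = -15 + (6*(-28))*(-144) = -15 - 168*(-144) = -15 + 24192 = 24177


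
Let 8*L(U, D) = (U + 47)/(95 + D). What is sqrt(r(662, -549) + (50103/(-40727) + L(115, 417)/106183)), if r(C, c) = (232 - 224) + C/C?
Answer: 3*sqrt(15720628967313006)/134943424 ≈ 2.7874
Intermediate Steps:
r(C, c) = 9 (r(C, c) = 8 + 1 = 9)
L(U, D) = (47 + U)/(8*(95 + D)) (L(U, D) = ((U + 47)/(95 + D))/8 = ((47 + U)/(95 + D))/8 = (47 + U)/(8*(95 + D)))
sqrt(r(662, -549) + (50103/(-40727) + L(115, 417)/106183)) = sqrt(9 + (50103/(-40727) + ((47 + 115)/(8*(95 + 417)))/106183)) = sqrt(9 + (50103*(-1/40727) + ((1/8)*162/512)*(1/106183))) = sqrt(9 + (-171/139 + ((1/8)*(1/512)*162)*(1/106183))) = sqrt(9 + (-171/139 + (81/2048)*(1/106183))) = sqrt(9 + (-171/139 + 81/217462784)) = sqrt(9 - 37186124805/30227326976) = sqrt(234859817979/30227326976) = 3*sqrt(15720628967313006)/134943424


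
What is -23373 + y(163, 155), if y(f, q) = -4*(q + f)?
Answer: -24645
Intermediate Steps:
y(f, q) = -4*f - 4*q (y(f, q) = -4*(f + q) = -4*f - 4*q)
-23373 + y(163, 155) = -23373 + (-4*163 - 4*155) = -23373 + (-652 - 620) = -23373 - 1272 = -24645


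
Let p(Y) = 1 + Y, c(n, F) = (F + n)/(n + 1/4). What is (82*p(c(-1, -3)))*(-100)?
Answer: -155800/3 ≈ -51933.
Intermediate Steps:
c(n, F) = (F + n)/(1/4 + n) (c(n, F) = (F + n)/(n + 1/4) = (F + n)/(1/4 + n))
(82*p(c(-1, -3)))*(-100) = (82*(1 + 4*(-3 - 1)/(1 + 4*(-1))))*(-100) = (82*(1 + 4*(-4)/(1 - 4)))*(-100) = (82*(1 + 4*(-4)/(-3)))*(-100) = (82*(1 + 4*(-1/3)*(-4)))*(-100) = (82*(1 + 16/3))*(-100) = (82*(19/3))*(-100) = (1558/3)*(-100) = -155800/3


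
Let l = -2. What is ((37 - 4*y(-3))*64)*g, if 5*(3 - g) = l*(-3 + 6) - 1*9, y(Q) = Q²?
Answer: 384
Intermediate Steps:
g = 6 (g = 3 - (-2*(-3 + 6) - 1*9)/5 = 3 - (-2*3 - 9)/5 = 3 - (-6 - 9)/5 = 3 - ⅕*(-15) = 3 + 3 = 6)
((37 - 4*y(-3))*64)*g = ((37 - 4*(-3)²)*64)*6 = ((37 - 4*9)*64)*6 = ((37 - 36)*64)*6 = (1*64)*6 = 64*6 = 384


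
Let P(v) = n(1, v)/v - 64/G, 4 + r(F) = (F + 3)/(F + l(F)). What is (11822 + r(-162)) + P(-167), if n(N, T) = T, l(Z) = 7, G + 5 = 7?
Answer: 1827144/155 ≈ 11788.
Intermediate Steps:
G = 2 (G = -5 + 7 = 2)
r(F) = -4 + (3 + F)/(7 + F) (r(F) = -4 + (F + 3)/(F + 7) = -4 + (3 + F)/(7 + F))
P(v) = -31 (P(v) = v/v - 64/2 = 1 - 64*½ = 1 - 32 = -31)
(11822 + r(-162)) + P(-167) = (11822 + (-25 - 3*(-162))/(7 - 162)) - 31 = (11822 + (-25 + 486)/(-155)) - 31 = (11822 - 1/155*461) - 31 = (11822 - 461/155) - 31 = 1831949/155 - 31 = 1827144/155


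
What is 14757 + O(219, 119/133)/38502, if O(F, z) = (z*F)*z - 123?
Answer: 34185139657/2316537 ≈ 14757.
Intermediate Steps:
O(F, z) = -123 + F*z² (O(F, z) = (F*z)*z - 123 = F*z² - 123 = -123 + F*z²)
14757 + O(219, 119/133)/38502 = 14757 + (-123 + 219*(119/133)²)/38502 = 14757 + (-123 + 219*(119*(1/133))²)*(1/38502) = 14757 + (-123 + 219*(17/19)²)*(1/38502) = 14757 + (-123 + 219*(289/361))*(1/38502) = 14757 + (-123 + 63291/361)*(1/38502) = 14757 + (18888/361)*(1/38502) = 14757 + 3148/2316537 = 34185139657/2316537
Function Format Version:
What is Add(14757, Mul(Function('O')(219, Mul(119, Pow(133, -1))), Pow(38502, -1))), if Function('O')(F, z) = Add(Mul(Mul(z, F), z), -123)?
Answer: Rational(34185139657, 2316537) ≈ 14757.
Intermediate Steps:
Function('O')(F, z) = Add(-123, Mul(F, Pow(z, 2))) (Function('O')(F, z) = Add(Mul(Mul(F, z), z), -123) = Add(Mul(F, Pow(z, 2)), -123) = Add(-123, Mul(F, Pow(z, 2))))
Add(14757, Mul(Function('O')(219, Mul(119, Pow(133, -1))), Pow(38502, -1))) = Add(14757, Mul(Add(-123, Mul(219, Pow(Mul(119, Pow(133, -1)), 2))), Pow(38502, -1))) = Add(14757, Mul(Add(-123, Mul(219, Pow(Mul(119, Rational(1, 133)), 2))), Rational(1, 38502))) = Add(14757, Mul(Add(-123, Mul(219, Pow(Rational(17, 19), 2))), Rational(1, 38502))) = Add(14757, Mul(Add(-123, Mul(219, Rational(289, 361))), Rational(1, 38502))) = Add(14757, Mul(Add(-123, Rational(63291, 361)), Rational(1, 38502))) = Add(14757, Mul(Rational(18888, 361), Rational(1, 38502))) = Add(14757, Rational(3148, 2316537)) = Rational(34185139657, 2316537)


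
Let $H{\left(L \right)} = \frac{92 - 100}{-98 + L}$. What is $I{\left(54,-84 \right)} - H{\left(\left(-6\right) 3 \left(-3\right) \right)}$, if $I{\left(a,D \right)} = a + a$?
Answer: $\frac{1186}{11} \approx 107.82$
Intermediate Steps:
$I{\left(a,D \right)} = 2 a$
$H{\left(L \right)} = - \frac{8}{-98 + L}$
$I{\left(54,-84 \right)} - H{\left(\left(-6\right) 3 \left(-3\right) \right)} = 2 \cdot 54 - - \frac{8}{-98 + \left(-6\right) 3 \left(-3\right)} = 108 - - \frac{8}{-98 - -54} = 108 - - \frac{8}{-98 + 54} = 108 - - \frac{8}{-44} = 108 - \left(-8\right) \left(- \frac{1}{44}\right) = 108 - \frac{2}{11} = \frac{1186}{11}$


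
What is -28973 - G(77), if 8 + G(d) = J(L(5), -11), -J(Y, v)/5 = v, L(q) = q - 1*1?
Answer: -29020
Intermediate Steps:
L(q) = -1 + q (L(q) = q - 1 = -1 + q)
J(Y, v) = -5*v
G(d) = 47 (G(d) = -8 - 5*(-11) = -8 + 55 = 47)
-28973 - G(77) = -28973 - 1*47 = -28973 - 47 = -29020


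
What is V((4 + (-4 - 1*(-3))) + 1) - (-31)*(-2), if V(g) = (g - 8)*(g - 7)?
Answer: -50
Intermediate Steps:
V(g) = (-8 + g)*(-7 + g)
V((4 + (-4 - 1*(-3))) + 1) - (-31)*(-2) = (56 + ((4 + (-4 - 1*(-3))) + 1)**2 - 15*((4 + (-4 - 1*(-3))) + 1)) - (-31)*(-2) = (56 + ((4 + (-4 + 3)) + 1)**2 - 15*((4 + (-4 + 3)) + 1)) - 1*62 = (56 + ((4 - 1) + 1)**2 - 15*((4 - 1) + 1)) - 62 = (56 + (3 + 1)**2 - 15*(3 + 1)) - 62 = (56 + 4**2 - 15*4) - 62 = (56 + 16 - 60) - 62 = 12 - 62 = -50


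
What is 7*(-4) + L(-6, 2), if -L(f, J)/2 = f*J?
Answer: -4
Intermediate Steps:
L(f, J) = -2*J*f (L(f, J) = -2*f*J = -2*J*f)
7*(-4) + L(-6, 2) = 7*(-4) - 2*2*(-6) = -28 + 24 = -4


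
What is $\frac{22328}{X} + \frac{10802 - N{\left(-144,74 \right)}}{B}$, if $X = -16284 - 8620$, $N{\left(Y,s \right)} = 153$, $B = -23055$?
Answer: $- \frac{97496842}{71770215} \approx -1.3585$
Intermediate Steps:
$X = -24904$
$\frac{22328}{X} + \frac{10802 - N{\left(-144,74 \right)}}{B} = \frac{22328}{-24904} + \frac{10802 - 153}{-23055} = 22328 \left(- \frac{1}{24904}\right) + \left(10802 - 153\right) \left(- \frac{1}{23055}\right) = - \frac{2791}{3113} + 10649 \left(- \frac{1}{23055}\right) = - \frac{2791}{3113} - \frac{10649}{23055} = - \frac{97496842}{71770215}$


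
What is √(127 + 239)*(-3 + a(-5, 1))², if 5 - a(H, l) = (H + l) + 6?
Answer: 0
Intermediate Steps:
a(H, l) = -1 - H - l (a(H, l) = 5 - ((H + l) + 6) = 5 - (6 + H + l) = 5 + (-6 - H - l) = -1 - H - l)
√(127 + 239)*(-3 + a(-5, 1))² = √(127 + 239)*(-3 + (-1 - 1*(-5) - 1*1))² = √366*(-3 + (-1 + 5 - 1))² = √366*(-3 + 3)² = √366*0² = √366*0 = 0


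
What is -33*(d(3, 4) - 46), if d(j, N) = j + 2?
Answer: 1353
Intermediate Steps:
d(j, N) = 2 + j
-33*(d(3, 4) - 46) = -33*((2 + 3) - 46) = -33*(5 - 46) = -33*(-41) = 1353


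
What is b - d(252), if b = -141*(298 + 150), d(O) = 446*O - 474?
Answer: -175086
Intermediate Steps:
d(O) = -474 + 446*O
b = -63168 (b = -141*448 = -63168)
b - d(252) = -63168 - (-474 + 446*252) = -63168 - (-474 + 112392) = -63168 - 1*111918 = -63168 - 111918 = -175086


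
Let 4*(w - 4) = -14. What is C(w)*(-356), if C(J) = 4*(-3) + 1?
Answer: 3916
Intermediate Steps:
w = ½ (w = 4 + (¼)*(-14) = 4 - 7/2 = ½ ≈ 0.50000)
C(J) = -11 (C(J) = -12 + 1 = -11)
C(w)*(-356) = -11*(-356) = 3916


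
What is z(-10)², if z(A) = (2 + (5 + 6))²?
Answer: 28561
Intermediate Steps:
z(A) = 169 (z(A) = (2 + 11)² = 13² = 169)
z(-10)² = 169² = 28561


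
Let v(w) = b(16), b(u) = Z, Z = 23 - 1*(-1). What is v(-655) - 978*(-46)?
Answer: 45012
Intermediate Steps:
Z = 24 (Z = 23 + 1 = 24)
b(u) = 24
v(w) = 24
v(-655) - 978*(-46) = 24 - 978*(-46) = 24 - 1*(-44988) = 24 + 44988 = 45012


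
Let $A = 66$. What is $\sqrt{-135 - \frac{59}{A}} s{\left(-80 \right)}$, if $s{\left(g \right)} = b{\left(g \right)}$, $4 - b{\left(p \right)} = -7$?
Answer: $\frac{i \sqrt{591954}}{6} \approx 128.23 i$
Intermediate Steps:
$b{\left(p \right)} = 11$ ($b{\left(p \right)} = 4 - -7 = 4 + 7 = 11$)
$s{\left(g \right)} = 11$
$\sqrt{-135 - \frac{59}{A}} s{\left(-80 \right)} = \sqrt{-135 - \frac{59}{66}} \cdot 11 = \sqrt{- \frac{8969}{66}} \cdot 11 = \frac{i \sqrt{591954}}{66} \cdot 11 = \frac{i \sqrt{591954}}{6}$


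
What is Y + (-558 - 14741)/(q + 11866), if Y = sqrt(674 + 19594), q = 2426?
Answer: -15299/14292 + 6*sqrt(563) ≈ 141.30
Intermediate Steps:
Y = 6*sqrt(563) (Y = sqrt(20268) = 6*sqrt(563) ≈ 142.37)
Y + (-558 - 14741)/(q + 11866) = 6*sqrt(563) + (-558 - 14741)/(2426 + 11866) = 6*sqrt(563) - 15299/14292 = -15299/14292 + 6*sqrt(563)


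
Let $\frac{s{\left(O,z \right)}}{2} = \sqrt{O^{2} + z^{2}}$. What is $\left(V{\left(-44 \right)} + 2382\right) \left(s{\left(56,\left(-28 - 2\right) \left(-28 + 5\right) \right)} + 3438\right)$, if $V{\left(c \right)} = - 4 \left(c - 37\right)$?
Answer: $9303228 + 10824 \sqrt{119809} \approx 1.305 \cdot 10^{7}$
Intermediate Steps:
$V{\left(c \right)} = 148 - 4 c$ ($V{\left(c \right)} = - 4 \left(-37 + c\right) = 148 - 4 c$)
$s{\left(O,z \right)} = 2 \sqrt{O^{2} + z^{2}}$
$\left(V{\left(-44 \right)} + 2382\right) \left(s{\left(56,\left(-28 - 2\right) \left(-28 + 5\right) \right)} + 3438\right) = \left(\left(148 - -176\right) + 2382\right) \left(2 \sqrt{56^{2} + \left(\left(-28 - 2\right) \left(-28 + 5\right)\right)^{2}} + 3438\right) = \left(\left(148 + 176\right) + 2382\right) \left(2 \sqrt{3136 + \left(\left(-30\right) \left(-23\right)\right)^{2}} + 3438\right) = \left(324 + 2382\right) \left(2 \sqrt{3136 + 690^{2}} + 3438\right) = 2706 \left(2 \sqrt{3136 + 476100} + 3438\right) = 2706 \left(2 \sqrt{479236} + 3438\right) = 2706 \left(2 \cdot 2 \sqrt{119809} + 3438\right) = 2706 \left(4 \sqrt{119809} + 3438\right) = 2706 \left(3438 + 4 \sqrt{119809}\right) = 9303228 + 10824 \sqrt{119809}$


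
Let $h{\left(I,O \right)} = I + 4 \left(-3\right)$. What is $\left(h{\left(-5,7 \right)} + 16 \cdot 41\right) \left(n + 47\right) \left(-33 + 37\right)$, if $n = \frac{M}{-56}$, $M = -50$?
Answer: $\frac{856899}{7} \approx 1.2241 \cdot 10^{5}$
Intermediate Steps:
$h{\left(I,O \right)} = -12 + I$ ($h{\left(I,O \right)} = I - 12 = -12 + I$)
$n = \frac{25}{28}$ ($n = - \frac{50}{-56} = \left(-50\right) \left(- \frac{1}{56}\right) = \frac{25}{28} \approx 0.89286$)
$\left(h{\left(-5,7 \right)} + 16 \cdot 41\right) \left(n + 47\right) \left(-33 + 37\right) = \left(\left(-12 - 5\right) + 16 \cdot 41\right) \left(\frac{25}{28} + 47\right) \left(-33 + 37\right) = \left(-17 + 656\right) \frac{1341}{28} \cdot 4 = 639 \cdot \frac{1341}{7} = \frac{856899}{7}$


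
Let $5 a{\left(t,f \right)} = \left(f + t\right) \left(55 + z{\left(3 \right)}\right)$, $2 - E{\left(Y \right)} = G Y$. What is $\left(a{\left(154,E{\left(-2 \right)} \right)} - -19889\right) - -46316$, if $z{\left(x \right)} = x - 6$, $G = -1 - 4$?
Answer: $\frac{338617}{5} \approx 67723.0$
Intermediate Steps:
$G = -5$
$z{\left(x \right)} = -6 + x$
$E{\left(Y \right)} = 2 + 5 Y$ ($E{\left(Y \right)} = 2 - - 5 Y = 2 + 5 Y$)
$a{\left(t,f \right)} = \frac{52 f}{5} + \frac{52 t}{5}$ ($a{\left(t,f \right)} = \frac{\left(f + t\right) \left(55 + \left(-6 + 3\right)\right)}{5} = \frac{\left(f + t\right) \left(55 - 3\right)}{5} = \frac{\left(f + t\right) 52}{5} = \frac{52 f + 52 t}{5} = \frac{52 f}{5} + \frac{52 t}{5}$)
$\left(a{\left(154,E{\left(-2 \right)} \right)} - -19889\right) - -46316 = \left(\left(\frac{52 \left(2 + 5 \left(-2\right)\right)}{5} + \frac{52}{5} \cdot 154\right) - -19889\right) - -46316 = \left(\left(\frac{52 \left(2 - 10\right)}{5} + \frac{8008}{5}\right) + 19889\right) + 46316 = \left(\left(\frac{52}{5} \left(-8\right) + \frac{8008}{5}\right) + 19889\right) + 46316 = \left(\left(- \frac{416}{5} + \frac{8008}{5}\right) + 19889\right) + 46316 = \left(\frac{7592}{5} + 19889\right) + 46316 = \frac{107037}{5} + 46316 = \frac{338617}{5}$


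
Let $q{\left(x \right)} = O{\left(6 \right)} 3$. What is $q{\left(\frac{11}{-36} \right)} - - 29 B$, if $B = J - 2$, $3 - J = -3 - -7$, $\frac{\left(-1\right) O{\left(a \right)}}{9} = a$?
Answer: $-249$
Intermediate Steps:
$O{\left(a \right)} = - 9 a$
$J = -1$ ($J = 3 - \left(-3 - -7\right) = 3 - \left(-3 + 7\right) = 3 - 4 = -1$)
$B = -3$ ($B = -1 - 2 = -3$)
$q{\left(x \right)} = -162$ ($q{\left(x \right)} = \left(-9\right) 6 \cdot 3 = \left(-54\right) 3 = -162$)
$q{\left(\frac{11}{-36} \right)} - - 29 B = -162 - \left(-29\right) \left(-3\right) = -162 - 87 = -249$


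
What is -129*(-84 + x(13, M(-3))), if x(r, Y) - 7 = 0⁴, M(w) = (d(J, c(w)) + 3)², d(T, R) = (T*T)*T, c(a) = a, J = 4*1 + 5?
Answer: 9933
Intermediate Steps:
J = 9 (J = 4 + 5 = 9)
d(T, R) = T³ (d(T, R) = T²*T = T³)
M(w) = 535824 (M(w) = (9³ + 3)² = (729 + 3)² = 732² = 535824)
x(r, Y) = 7 (x(r, Y) = 7 + 0⁴ = 7 + 0 = 7)
-129*(-84 + x(13, M(-3))) = -129*(-84 + 7) = -129*(-77) = 9933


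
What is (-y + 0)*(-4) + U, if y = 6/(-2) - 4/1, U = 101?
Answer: 73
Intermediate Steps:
y = -7 (y = 6*(-1/2) - 4*1 = -3 - 4 = -7)
(-y + 0)*(-4) + U = (-1*(-7) + 0)*(-4) + 101 = (7 + 0)*(-4) + 101 = 7*(-4) + 101 = -28 + 101 = 73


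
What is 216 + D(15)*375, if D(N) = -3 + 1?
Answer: -534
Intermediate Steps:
D(N) = -2
216 + D(15)*375 = 216 - 2*375 = 216 - 750 = -534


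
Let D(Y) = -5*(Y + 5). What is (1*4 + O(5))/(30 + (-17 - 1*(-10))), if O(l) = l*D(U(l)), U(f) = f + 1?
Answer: -271/23 ≈ -11.783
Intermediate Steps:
U(f) = 1 + f
D(Y) = -25 - 5*Y (D(Y) = -5*(5 + Y) = -25 - 5*Y)
O(l) = l*(-30 - 5*l) (O(l) = l*(-25 - 5*(1 + l)) = l*(-25 + (-5 - 5*l)) = l*(-30 - 5*l))
(1*4 + O(5))/(30 + (-17 - 1*(-10))) = (1*4 - 5*5*(6 + 5))/(30 + (-17 - 1*(-10))) = (4 - 5*5*11)/(30 + (-17 + 10)) = (4 - 275)/(30 - 7) = -271/23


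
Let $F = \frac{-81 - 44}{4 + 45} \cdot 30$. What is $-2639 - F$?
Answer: $- \frac{125561}{49} \approx -2562.5$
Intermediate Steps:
$F = - \frac{3750}{49}$ ($F = - \frac{125}{49} \cdot 30 = \left(-125\right) \frac{1}{49} \cdot 30 = \left(- \frac{125}{49}\right) 30 = - \frac{3750}{49} \approx -76.531$)
$-2639 - F = -2639 - - \frac{3750}{49} = -2639 + \frac{3750}{49} = - \frac{125561}{49}$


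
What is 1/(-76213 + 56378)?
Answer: -1/19835 ≈ -5.0416e-5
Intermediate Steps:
1/(-76213 + 56378) = 1/(-19835) = -1/19835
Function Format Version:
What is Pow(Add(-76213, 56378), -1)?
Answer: Rational(-1, 19835) ≈ -5.0416e-5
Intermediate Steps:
Pow(Add(-76213, 56378), -1) = Pow(-19835, -1) = Rational(-1, 19835)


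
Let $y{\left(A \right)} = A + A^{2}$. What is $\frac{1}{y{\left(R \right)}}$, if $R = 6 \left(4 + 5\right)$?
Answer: $\frac{1}{2970} \approx 0.0003367$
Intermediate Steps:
$R = 54$ ($R = 6 \cdot 9 = 54$)
$\frac{1}{y{\left(R \right)}} = \frac{1}{54 \left(1 + 54\right)} = \frac{1}{54 \cdot 55} = \frac{1}{2970}$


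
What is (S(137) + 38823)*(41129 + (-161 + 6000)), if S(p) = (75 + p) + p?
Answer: 1839830496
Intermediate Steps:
S(p) = 75 + 2*p
(S(137) + 38823)*(41129 + (-161 + 6000)) = ((75 + 2*137) + 38823)*(41129 + (-161 + 6000)) = ((75 + 274) + 38823)*(41129 + 5839) = (349 + 38823)*46968 = 39172*46968 = 1839830496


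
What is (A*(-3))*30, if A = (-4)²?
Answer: -1440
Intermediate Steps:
A = 16
(A*(-3))*30 = (16*(-3))*30 = -48*30 = -1440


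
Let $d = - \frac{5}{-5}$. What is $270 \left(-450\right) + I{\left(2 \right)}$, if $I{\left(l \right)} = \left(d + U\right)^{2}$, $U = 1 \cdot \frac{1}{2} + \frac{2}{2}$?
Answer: $- \frac{485975}{4} \approx -1.2149 \cdot 10^{5}$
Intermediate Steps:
$d = 1$ ($d = \left(-5\right) \left(- \frac{1}{5}\right) = 1$)
$U = \frac{3}{2}$ ($U = 1 \cdot \frac{1}{2} + 2 \cdot \frac{1}{2} = \frac{1}{2} + 1 = \frac{3}{2} \approx 1.5$)
$I{\left(l \right)} = \frac{25}{4}$ ($I{\left(l \right)} = \left(1 + \frac{3}{2}\right)^{2} = \left(\frac{5}{2}\right)^{2} = \frac{25}{4}$)
$270 \left(-450\right) + I{\left(2 \right)} = 270 \left(-450\right) + \frac{25}{4} = -121500 + \frac{25}{4} = - \frac{485975}{4}$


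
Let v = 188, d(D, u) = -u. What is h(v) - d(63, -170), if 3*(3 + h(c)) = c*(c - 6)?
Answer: 33697/3 ≈ 11232.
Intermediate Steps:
h(c) = -3 + c*(-6 + c)/3 (h(c) = -3 + (c*(c - 6))/3 = -3 + (c*(-6 + c))/3 = -3 + c*(-6 + c)/3)
h(v) - d(63, -170) = (-3 - 2*188 + (⅓)*188²) - (-1)*(-170) = (-3 - 376 + (⅓)*35344) - 1*170 = (-3 - 376 + 35344/3) - 170 = 34207/3 - 170 = 33697/3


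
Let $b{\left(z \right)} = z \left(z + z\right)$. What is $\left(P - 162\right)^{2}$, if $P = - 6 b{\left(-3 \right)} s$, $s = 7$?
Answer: $842724$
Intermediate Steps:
$b{\left(z \right)} = 2 z^{2}$ ($b{\left(z \right)} = z 2 z = 2 z^{2}$)
$P = -756$ ($P = - 6 \cdot 2 \left(-3\right)^{2} \cdot 7 = - 6 \cdot 2 \cdot 9 \cdot 7 = \left(-6\right) 18 \cdot 7 = \left(-108\right) 7 = -756$)
$\left(P - 162\right)^{2} = \left(-756 - 162\right)^{2} = \left(-918\right)^{2} = 842724$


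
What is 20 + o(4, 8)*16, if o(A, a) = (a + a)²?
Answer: 4116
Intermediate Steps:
o(A, a) = 4*a² (o(A, a) = (2*a)² = 4*a²)
20 + o(4, 8)*16 = 20 + (4*8²)*16 = 20 + (4*64)*16 = 20 + 256*16 = 20 + 4096 = 4116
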